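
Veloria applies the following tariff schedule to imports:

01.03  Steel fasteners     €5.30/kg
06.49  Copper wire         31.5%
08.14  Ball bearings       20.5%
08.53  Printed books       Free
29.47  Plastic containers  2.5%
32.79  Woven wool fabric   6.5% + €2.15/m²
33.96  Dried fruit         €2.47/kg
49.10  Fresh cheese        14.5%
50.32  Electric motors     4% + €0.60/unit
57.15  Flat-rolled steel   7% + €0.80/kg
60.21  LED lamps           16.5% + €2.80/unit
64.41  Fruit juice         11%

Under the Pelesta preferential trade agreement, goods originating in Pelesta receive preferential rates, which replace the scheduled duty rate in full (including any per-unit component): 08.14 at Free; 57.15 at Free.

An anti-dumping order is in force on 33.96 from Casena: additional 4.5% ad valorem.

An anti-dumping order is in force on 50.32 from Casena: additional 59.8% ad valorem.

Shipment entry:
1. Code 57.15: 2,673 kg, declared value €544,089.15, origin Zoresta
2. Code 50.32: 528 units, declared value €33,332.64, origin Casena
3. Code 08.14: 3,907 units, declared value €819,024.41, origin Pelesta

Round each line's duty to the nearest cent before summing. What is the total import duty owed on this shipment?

Line 1 (57.15, Zoresta, 2,673 kg, €544,089.15):
Base rate for 57.15 is 7% + €0.80/kg.
57.15 has an FTA preferential rate, but origin Zoresta is not Pelesta; base rate stands.
Duty = €544,089.15 × 7% + 2,673 × €0.80 = €40,224.64.
Line 2 (50.32, Casena, 528 units, €33,332.64):
Base rate for 50.32 is 4% + €0.60/unit.
Additional duty on 50.32 from Casena: +59.8%. Applied ad valorem rate: 4% + 59.8% = 63.8%.
Duty = €33,332.64 × 63.8% + 528 × €0.60 = €21,583.02.
Line 3 (08.14, Pelesta, 3,907 units, €819,024.41):
Base rate for 08.14 is 20.5%.
Origin Pelesta qualifies under the Veloria–Pelesta agreement and 08.14 is covered: preferential rate Free applies instead.
Duty = €819,024.41 × 0% = €0.00.
Total = €40,224.64 + €21,583.02 + €0.00 = €61,807.66.

€61,807.66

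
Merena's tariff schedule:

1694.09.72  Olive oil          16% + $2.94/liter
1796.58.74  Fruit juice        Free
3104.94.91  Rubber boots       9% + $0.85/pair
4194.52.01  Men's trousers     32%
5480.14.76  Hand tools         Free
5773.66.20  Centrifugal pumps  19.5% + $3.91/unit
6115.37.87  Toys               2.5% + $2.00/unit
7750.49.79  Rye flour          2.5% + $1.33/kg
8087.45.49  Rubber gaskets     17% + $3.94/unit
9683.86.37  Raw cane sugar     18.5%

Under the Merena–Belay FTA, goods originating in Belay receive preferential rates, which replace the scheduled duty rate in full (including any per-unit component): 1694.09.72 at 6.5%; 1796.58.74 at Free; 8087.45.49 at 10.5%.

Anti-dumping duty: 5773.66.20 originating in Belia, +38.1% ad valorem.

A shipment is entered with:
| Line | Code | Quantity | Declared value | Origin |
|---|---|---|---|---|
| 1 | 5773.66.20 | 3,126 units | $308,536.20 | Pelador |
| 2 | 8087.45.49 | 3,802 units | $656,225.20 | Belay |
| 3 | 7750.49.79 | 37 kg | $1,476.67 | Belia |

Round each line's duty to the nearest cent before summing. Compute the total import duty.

Line 1 (5773.66.20, Pelador, 3,126 units, $308,536.20):
Base rate for 5773.66.20 is 19.5% + $3.91/unit.
The additional-duty order on 5773.66.20 targets Belia, not Pelador; it does not apply.
Duty = $308,536.20 × 19.5% + 3,126 × $3.91 = $72,387.22.
Line 2 (8087.45.49, Belay, 3,802 units, $656,225.20):
Base rate for 8087.45.49 is 17% + $3.94/unit.
Origin Belay qualifies under the Merena–Belay agreement and 8087.45.49 is covered: preferential rate 10.5% applies instead.
Duty = $656,225.20 × 10.5% = $68,903.65.
Line 3 (7750.49.79, Belia, 37 kg, $1,476.67):
Base rate for 7750.49.79 is 2.5% + $1.33/kg.
Duty = $1,476.67 × 2.5% + 37 × $1.33 = $86.13.
Total = $72,387.22 + $68,903.65 + $86.13 = $141,377.00.

$141,377.00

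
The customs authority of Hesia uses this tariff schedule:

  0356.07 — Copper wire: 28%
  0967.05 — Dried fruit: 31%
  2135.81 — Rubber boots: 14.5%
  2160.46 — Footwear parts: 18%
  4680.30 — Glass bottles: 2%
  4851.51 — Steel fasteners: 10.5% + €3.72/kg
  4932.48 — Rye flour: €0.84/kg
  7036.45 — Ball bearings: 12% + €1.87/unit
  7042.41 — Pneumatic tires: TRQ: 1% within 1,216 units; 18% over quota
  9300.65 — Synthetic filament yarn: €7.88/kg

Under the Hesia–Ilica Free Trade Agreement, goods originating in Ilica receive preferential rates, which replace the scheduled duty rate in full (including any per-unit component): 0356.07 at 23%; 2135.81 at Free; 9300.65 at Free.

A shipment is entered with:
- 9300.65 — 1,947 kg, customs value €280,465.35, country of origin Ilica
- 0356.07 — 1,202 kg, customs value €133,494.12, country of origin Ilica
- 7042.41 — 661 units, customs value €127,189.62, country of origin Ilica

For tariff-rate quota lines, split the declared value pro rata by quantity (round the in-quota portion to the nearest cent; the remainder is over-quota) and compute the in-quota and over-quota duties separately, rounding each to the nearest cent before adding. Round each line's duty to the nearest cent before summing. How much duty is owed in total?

Line 1 (9300.65, Ilica, 1,947 kg, €280,465.35):
Base rate for 9300.65 is €7.88/kg.
Origin Ilica qualifies under the Hesia–Ilica agreement and 9300.65 is covered: preferential rate Free applies instead.
Duty = €280,465.35 × 0% = €0.00.
Line 2 (0356.07, Ilica, 1,202 kg, €133,494.12):
Base rate for 0356.07 is 28%.
Origin Ilica qualifies under the Hesia–Ilica agreement and 0356.07 is covered: preferential rate 23% applies instead.
Duty = €133,494.12 × 23% = €30,703.65.
Line 3 (7042.41, Ilica, 661 units, €127,189.62):
Code 7042.41 is under a tariff-rate quota (threshold 1,216 units). Quantity 661 units is within the quota, so the in-quota rate 1% applies to the full value.
Duty = €127,189.62 × 1% = €1,271.90.
Total = €0.00 + €30,703.65 + €1,271.90 = €31,975.55.

€31,975.55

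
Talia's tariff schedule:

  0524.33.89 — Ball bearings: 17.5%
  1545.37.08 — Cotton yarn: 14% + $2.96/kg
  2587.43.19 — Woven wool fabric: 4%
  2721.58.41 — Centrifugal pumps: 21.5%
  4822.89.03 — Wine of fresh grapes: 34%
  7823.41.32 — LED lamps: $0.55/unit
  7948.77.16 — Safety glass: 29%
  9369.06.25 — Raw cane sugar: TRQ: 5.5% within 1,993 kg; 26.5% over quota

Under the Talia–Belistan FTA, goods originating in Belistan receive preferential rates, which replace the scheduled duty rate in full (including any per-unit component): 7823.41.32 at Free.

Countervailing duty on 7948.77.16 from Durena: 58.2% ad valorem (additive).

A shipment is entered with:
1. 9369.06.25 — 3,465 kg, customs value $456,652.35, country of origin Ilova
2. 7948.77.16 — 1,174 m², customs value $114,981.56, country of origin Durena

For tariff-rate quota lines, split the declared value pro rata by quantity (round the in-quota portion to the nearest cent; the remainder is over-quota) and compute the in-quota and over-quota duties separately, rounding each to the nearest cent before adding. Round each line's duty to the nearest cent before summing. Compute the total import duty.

$166,118.72

Line 1 (9369.06.25, Ilova, 3,465 kg, $456,652.35):
Code 9369.06.25 is under a tariff-rate quota (threshold 1,993 kg). In-quota: 1,993 kg at 5.5%; over-quota: 1,472 kg at 26.5%.
Pro-rata value split: in-quota = $456,652.35 × 1,993/3,465 = $262,657.47; over-quota = $456,652.35 − $262,657.47 = $193,994.88.
In-quota duty = $262,657.47 × 5.5% = $14,446.16. Over-quota duty = $193,994.88 × 26.5% = $51,408.64.
Line duty = $14,446.16 + $51,408.64 = $65,854.80.
Line 2 (7948.77.16, Durena, 1,174 m², $114,981.56):
Base rate for 7948.77.16 is 29%.
Additional duty on 7948.77.16 from Durena: +58.2%. Applied ad valorem rate: 29% + 58.2% = 87.2%.
Duty = $114,981.56 × 87.2% = $100,263.92.
Total = $65,854.80 + $100,263.92 = $166,118.72.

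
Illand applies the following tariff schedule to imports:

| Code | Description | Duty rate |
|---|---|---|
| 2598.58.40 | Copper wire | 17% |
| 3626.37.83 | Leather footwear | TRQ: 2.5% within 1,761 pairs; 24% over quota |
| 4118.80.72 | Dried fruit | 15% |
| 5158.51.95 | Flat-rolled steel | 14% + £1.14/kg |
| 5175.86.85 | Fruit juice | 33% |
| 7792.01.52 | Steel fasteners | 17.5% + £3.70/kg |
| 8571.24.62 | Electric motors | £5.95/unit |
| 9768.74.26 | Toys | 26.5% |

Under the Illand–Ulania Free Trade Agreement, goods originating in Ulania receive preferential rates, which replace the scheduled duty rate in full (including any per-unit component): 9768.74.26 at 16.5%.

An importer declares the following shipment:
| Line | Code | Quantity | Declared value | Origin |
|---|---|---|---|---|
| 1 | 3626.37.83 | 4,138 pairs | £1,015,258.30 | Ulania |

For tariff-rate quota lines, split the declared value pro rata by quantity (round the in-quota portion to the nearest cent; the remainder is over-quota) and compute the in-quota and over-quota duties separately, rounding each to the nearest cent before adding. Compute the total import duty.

£150,768.80

Line 1 (3626.37.83, Ulania, 4,138 pairs, £1,015,258.30):
Code 3626.37.83 is under a tariff-rate quota (threshold 1,761 pairs). In-quota: 1,761 pairs at 2.5%; over-quota: 2,377 pairs at 24%.
Pro-rata value split: in-quota = £1,015,258.30 × 1,761/4,138 = £432,061.35; over-quota = £1,015,258.30 − £432,061.35 = £583,196.95.
In-quota duty = £432,061.35 × 2.5% = £10,801.53. Over-quota duty = £583,196.95 × 24% = £139,967.27.
Line duty = £10,801.53 + £139,967.27 = £150,768.80.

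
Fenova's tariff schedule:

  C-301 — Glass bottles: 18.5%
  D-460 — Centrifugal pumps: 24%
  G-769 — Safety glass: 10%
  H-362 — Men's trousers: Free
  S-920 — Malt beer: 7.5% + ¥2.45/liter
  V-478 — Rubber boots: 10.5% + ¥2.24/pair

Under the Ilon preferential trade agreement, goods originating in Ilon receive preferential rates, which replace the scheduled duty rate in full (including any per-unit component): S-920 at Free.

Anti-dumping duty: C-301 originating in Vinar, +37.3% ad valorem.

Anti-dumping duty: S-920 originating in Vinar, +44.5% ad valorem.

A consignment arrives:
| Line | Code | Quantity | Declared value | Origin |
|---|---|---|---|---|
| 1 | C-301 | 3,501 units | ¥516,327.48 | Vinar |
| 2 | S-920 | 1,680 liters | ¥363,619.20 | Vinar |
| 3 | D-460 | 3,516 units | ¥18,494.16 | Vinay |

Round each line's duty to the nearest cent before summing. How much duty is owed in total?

Line 1 (C-301, Vinar, 3,501 units, ¥516,327.48):
Base rate for C-301 is 18.5%.
Additional duty on C-301 from Vinar: +37.3%. Applied ad valorem rate: 18.5% + 37.3% = 55.8%.
Duty = ¥516,327.48 × 55.8% = ¥288,110.73.
Line 2 (S-920, Vinar, 1,680 liters, ¥363,619.20):
Base rate for S-920 is 7.5% + ¥2.45/liter.
S-920 has an FTA preferential rate, but origin Vinar is not Ilon; base rate stands.
Additional duty on S-920 from Vinar: +44.5%. Applied ad valorem rate: 7.5% + 44.5% = 52%.
Duty = ¥363,619.20 × 52% + 1,680 × ¥2.45 = ¥193,197.98.
Line 3 (D-460, Vinay, 3,516 units, ¥18,494.16):
Base rate for D-460 is 24%.
Duty = ¥18,494.16 × 24% = ¥4,438.60.
Total = ¥288,110.73 + ¥193,197.98 + ¥4,438.60 = ¥485,747.31.

¥485,747.31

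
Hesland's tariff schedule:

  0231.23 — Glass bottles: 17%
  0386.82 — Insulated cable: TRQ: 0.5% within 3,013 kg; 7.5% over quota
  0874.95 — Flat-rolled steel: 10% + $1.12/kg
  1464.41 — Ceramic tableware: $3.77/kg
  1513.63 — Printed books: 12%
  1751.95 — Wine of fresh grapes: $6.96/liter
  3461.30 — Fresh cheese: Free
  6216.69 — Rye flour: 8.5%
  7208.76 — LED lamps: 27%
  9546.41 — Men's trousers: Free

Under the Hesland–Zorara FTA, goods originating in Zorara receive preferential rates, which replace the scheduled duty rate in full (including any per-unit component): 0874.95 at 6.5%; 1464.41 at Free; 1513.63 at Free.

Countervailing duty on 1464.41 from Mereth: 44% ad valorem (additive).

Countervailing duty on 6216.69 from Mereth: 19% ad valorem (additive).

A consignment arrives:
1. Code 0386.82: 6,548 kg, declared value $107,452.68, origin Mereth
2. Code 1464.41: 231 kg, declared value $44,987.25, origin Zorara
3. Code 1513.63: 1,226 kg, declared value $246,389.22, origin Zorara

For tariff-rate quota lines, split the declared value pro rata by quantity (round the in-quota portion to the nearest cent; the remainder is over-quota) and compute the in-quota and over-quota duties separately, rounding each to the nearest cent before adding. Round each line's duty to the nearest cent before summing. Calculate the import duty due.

$4,597.92

Line 1 (0386.82, Mereth, 6,548 kg, $107,452.68):
Code 0386.82 is under a tariff-rate quota (threshold 3,013 kg). In-quota: 3,013 kg at 0.5%; over-quota: 3,535 kg at 7.5%.
Pro-rata value split: in-quota = $107,452.68 × 3,013/6,548 = $49,443.33; over-quota = $107,452.68 − $49,443.33 = $58,009.35.
In-quota duty = $49,443.33 × 0.5% = $247.22. Over-quota duty = $58,009.35 × 7.5% = $4,350.70.
Line duty = $247.22 + $4,350.70 = $4,597.92.
Line 2 (1464.41, Zorara, 231 kg, $44,987.25):
Base rate for 1464.41 is $3.77/kg.
Origin Zorara qualifies under the Hesland–Zorara agreement and 1464.41 is covered: preferential rate Free applies instead.
The additional-duty order on 1464.41 targets Mereth, not Zorara; it does not apply.
Duty = $44,987.25 × 0% = $0.00.
Line 3 (1513.63, Zorara, 1,226 kg, $246,389.22):
Base rate for 1513.63 is 12%.
Origin Zorara qualifies under the Hesland–Zorara agreement and 1513.63 is covered: preferential rate Free applies instead.
Duty = $246,389.22 × 0% = $0.00.
Total = $4,597.92 + $0.00 + $0.00 = $4,597.92.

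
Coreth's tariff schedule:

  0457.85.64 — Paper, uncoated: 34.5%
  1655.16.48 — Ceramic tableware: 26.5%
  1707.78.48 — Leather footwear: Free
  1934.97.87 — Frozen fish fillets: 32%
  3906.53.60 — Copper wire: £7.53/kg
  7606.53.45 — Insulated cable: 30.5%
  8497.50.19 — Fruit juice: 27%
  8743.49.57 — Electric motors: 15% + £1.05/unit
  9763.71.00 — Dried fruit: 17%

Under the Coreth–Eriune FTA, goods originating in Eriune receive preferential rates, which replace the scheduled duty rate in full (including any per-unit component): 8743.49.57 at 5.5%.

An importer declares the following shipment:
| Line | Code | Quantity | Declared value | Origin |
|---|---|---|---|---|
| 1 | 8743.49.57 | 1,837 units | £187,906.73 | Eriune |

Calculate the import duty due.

Line 1 (8743.49.57, Eriune, 1,837 units, £187,906.73):
Base rate for 8743.49.57 is 15% + £1.05/unit.
Origin Eriune qualifies under the Coreth–Eriune agreement and 8743.49.57 is covered: preferential rate 5.5% applies instead.
Duty = £187,906.73 × 5.5% = £10,334.87.

£10,334.87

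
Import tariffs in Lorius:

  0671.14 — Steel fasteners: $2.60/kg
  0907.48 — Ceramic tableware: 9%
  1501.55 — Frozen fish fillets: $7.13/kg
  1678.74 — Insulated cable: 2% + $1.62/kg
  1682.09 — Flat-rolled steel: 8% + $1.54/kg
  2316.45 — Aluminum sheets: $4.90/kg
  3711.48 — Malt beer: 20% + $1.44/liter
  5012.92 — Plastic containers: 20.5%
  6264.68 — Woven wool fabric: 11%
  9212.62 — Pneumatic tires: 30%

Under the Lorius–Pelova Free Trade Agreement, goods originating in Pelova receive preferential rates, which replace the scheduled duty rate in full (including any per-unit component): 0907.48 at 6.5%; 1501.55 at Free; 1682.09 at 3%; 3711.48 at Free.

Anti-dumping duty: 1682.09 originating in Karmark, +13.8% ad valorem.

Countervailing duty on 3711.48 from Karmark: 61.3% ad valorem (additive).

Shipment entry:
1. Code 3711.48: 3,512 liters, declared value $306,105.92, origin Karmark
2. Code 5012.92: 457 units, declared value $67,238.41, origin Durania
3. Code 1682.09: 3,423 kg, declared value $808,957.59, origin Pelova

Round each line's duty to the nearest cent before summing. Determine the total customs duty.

Line 1 (3711.48, Karmark, 3,512 liters, $306,105.92):
Base rate for 3711.48 is 20% + $1.44/liter.
3711.48 has an FTA preferential rate, but origin Karmark is not Pelova; base rate stands.
Additional duty on 3711.48 from Karmark: +61.3%. Applied ad valorem rate: 20% + 61.3% = 81.3%.
Duty = $306,105.92 × 81.3% + 3,512 × $1.44 = $253,921.39.
Line 2 (5012.92, Durania, 457 units, $67,238.41):
Base rate for 5012.92 is 20.5%.
Duty = $67,238.41 × 20.5% = $13,783.87.
Line 3 (1682.09, Pelova, 3,423 kg, $808,957.59):
Base rate for 1682.09 is 8% + $1.54/kg.
Origin Pelova qualifies under the Lorius–Pelova agreement and 1682.09 is covered: preferential rate 3% applies instead.
The additional-duty order on 1682.09 targets Karmark, not Pelova; it does not apply.
Duty = $808,957.59 × 3% = $24,268.73.
Total = $253,921.39 + $13,783.87 + $24,268.73 = $291,973.99.

$291,973.99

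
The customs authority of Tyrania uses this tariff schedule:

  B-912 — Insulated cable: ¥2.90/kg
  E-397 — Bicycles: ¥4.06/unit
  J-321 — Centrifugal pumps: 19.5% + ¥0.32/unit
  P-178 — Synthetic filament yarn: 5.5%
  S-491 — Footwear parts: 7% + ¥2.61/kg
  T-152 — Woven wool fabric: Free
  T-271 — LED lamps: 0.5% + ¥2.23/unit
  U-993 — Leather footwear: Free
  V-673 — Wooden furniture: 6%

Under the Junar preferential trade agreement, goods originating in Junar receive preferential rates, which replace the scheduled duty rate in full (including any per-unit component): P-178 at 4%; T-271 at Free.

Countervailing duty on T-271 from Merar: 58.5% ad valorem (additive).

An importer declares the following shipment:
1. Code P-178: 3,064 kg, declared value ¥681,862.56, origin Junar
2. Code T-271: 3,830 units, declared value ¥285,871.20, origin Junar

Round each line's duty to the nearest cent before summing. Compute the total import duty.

¥27,274.50

Line 1 (P-178, Junar, 3,064 kg, ¥681,862.56):
Base rate for P-178 is 5.5%.
Origin Junar qualifies under the Tyrania–Junar agreement and P-178 is covered: preferential rate 4% applies instead.
Duty = ¥681,862.56 × 4% = ¥27,274.50.
Line 2 (T-271, Junar, 3,830 units, ¥285,871.20):
Base rate for T-271 is 0.5% + ¥2.23/unit.
Origin Junar qualifies under the Tyrania–Junar agreement and T-271 is covered: preferential rate Free applies instead.
The additional-duty order on T-271 targets Merar, not Junar; it does not apply.
Duty = ¥285,871.20 × 0% = ¥0.00.
Total = ¥27,274.50 + ¥0.00 = ¥27,274.50.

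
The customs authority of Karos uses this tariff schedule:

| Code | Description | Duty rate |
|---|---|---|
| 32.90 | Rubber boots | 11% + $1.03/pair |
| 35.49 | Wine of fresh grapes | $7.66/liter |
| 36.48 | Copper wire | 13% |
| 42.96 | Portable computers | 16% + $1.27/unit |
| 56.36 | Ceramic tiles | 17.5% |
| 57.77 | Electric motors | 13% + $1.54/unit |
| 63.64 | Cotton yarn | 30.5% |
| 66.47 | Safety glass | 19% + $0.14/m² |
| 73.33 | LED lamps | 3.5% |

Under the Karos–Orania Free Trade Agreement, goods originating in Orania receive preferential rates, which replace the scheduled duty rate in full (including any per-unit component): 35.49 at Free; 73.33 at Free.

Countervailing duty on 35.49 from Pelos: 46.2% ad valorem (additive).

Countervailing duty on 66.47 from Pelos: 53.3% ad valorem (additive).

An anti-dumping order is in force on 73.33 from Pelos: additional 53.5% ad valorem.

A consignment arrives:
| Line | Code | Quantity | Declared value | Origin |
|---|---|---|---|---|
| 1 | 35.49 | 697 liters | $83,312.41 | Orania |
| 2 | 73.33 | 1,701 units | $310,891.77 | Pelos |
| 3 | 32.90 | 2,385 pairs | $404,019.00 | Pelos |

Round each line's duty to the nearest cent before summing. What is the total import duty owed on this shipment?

$224,106.95

Line 1 (35.49, Orania, 697 liters, $83,312.41):
Base rate for 35.49 is $7.66/liter.
Origin Orania qualifies under the Karos–Orania agreement and 35.49 is covered: preferential rate Free applies instead.
The additional-duty order on 35.49 targets Pelos, not Orania; it does not apply.
Duty = $83,312.41 × 0% = $0.00.
Line 2 (73.33, Pelos, 1,701 units, $310,891.77):
Base rate for 73.33 is 3.5%.
73.33 has an FTA preferential rate, but origin Pelos is not Orania; base rate stands.
Additional duty on 73.33 from Pelos: +53.5%. Applied ad valorem rate: 3.5% + 53.5% = 57%.
Duty = $310,891.77 × 57% = $177,208.31.
Line 3 (32.90, Pelos, 2,385 pairs, $404,019.00):
Base rate for 32.90 is 11% + $1.03/pair.
Duty = $404,019.00 × 11% + 2,385 × $1.03 = $46,898.64.
Total = $0.00 + $177,208.31 + $46,898.64 = $224,106.95.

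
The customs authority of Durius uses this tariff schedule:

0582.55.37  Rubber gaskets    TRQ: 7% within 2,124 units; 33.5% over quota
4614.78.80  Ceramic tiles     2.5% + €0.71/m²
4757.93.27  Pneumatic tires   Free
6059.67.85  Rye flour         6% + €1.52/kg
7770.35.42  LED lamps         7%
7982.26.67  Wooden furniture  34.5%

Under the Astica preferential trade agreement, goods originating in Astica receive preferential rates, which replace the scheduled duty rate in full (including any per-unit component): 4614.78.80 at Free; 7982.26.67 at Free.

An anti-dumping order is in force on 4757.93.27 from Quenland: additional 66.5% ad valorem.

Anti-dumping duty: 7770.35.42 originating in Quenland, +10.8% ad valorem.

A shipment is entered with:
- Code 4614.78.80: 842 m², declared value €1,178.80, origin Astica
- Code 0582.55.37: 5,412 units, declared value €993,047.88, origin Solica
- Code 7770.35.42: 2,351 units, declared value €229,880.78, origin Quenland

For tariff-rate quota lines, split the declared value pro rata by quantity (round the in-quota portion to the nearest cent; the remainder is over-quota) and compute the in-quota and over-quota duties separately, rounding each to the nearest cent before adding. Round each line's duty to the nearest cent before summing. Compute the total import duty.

Line 1 (4614.78.80, Astica, 842 m², €1,178.80):
Base rate for 4614.78.80 is 2.5% + €0.71/m².
Origin Astica qualifies under the Durius–Astica agreement and 4614.78.80 is covered: preferential rate Free applies instead.
Duty = €1,178.80 × 0% = €0.00.
Line 2 (0582.55.37, Solica, 5,412 units, €993,047.88):
Code 0582.55.37 is under a tariff-rate quota (threshold 2,124 units). In-quota: 2,124 units at 7%; over-quota: 3,288 units at 33.5%.
Pro-rata value split: in-quota = €993,047.88 × 2,124/5,412 = €389,732.76; over-quota = €993,047.88 − €389,732.76 = €603,315.12.
In-quota duty = €389,732.76 × 7% = €27,281.29. Over-quota duty = €603,315.12 × 33.5% = €202,110.57.
Line duty = €27,281.29 + €202,110.57 = €229,391.86.
Line 3 (7770.35.42, Quenland, 2,351 units, €229,880.78):
Base rate for 7770.35.42 is 7%.
Additional duty on 7770.35.42 from Quenland: +10.8%. Applied ad valorem rate: 7% + 10.8% = 17.8%.
Duty = €229,880.78 × 17.8% = €40,918.78.
Total = €0.00 + €229,391.86 + €40,918.78 = €270,310.64.

€270,310.64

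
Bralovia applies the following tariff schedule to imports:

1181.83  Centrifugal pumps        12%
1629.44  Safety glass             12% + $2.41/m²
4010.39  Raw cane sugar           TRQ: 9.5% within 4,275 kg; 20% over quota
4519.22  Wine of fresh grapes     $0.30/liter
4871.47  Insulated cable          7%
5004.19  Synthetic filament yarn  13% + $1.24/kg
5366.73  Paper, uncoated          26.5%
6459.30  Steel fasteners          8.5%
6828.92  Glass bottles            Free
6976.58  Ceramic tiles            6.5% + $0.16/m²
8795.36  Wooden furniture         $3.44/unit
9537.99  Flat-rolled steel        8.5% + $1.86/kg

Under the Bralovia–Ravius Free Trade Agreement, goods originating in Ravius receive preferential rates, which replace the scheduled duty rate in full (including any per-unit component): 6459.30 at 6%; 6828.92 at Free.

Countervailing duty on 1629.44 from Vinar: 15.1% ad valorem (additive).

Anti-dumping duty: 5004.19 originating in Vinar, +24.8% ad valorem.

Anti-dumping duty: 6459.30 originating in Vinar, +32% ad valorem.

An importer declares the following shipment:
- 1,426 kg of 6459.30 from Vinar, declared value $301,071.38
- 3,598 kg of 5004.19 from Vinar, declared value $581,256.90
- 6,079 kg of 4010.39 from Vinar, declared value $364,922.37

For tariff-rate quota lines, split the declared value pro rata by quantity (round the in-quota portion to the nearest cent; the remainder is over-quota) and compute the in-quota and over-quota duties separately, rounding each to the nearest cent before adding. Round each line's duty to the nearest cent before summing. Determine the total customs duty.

$392,149.04

Line 1 (6459.30, Vinar, 1,426 kg, $301,071.38):
Base rate for 6459.30 is 8.5%.
6459.30 has an FTA preferential rate, but origin Vinar is not Ravius; base rate stands.
Additional duty on 6459.30 from Vinar: +32%. Applied ad valorem rate: 8.5% + 32% = 40.5%.
Duty = $301,071.38 × 40.5% = $121,933.91.
Line 2 (5004.19, Vinar, 3,598 kg, $581,256.90):
Base rate for 5004.19 is 13% + $1.24/kg.
Additional duty on 5004.19 from Vinar: +24.8%. Applied ad valorem rate: 13% + 24.8% = 37.8%.
Duty = $581,256.90 × 37.8% + 3,598 × $1.24 = $224,176.63.
Line 3 (4010.39, Vinar, 6,079 kg, $364,922.37):
Code 4010.39 is under a tariff-rate quota (threshold 4,275 kg). In-quota: 4,275 kg at 9.5%; over-quota: 1,804 kg at 20%.
Pro-rata value split: in-quota = $364,922.37 × 4,275/6,079 = $256,628.25; over-quota = $364,922.37 − $256,628.25 = $108,294.12.
In-quota duty = $256,628.25 × 9.5% = $24,379.68. Over-quota duty = $108,294.12 × 20% = $21,658.82.
Line duty = $24,379.68 + $21,658.82 = $46,038.50.
Total = $121,933.91 + $224,176.63 + $46,038.50 = $392,149.04.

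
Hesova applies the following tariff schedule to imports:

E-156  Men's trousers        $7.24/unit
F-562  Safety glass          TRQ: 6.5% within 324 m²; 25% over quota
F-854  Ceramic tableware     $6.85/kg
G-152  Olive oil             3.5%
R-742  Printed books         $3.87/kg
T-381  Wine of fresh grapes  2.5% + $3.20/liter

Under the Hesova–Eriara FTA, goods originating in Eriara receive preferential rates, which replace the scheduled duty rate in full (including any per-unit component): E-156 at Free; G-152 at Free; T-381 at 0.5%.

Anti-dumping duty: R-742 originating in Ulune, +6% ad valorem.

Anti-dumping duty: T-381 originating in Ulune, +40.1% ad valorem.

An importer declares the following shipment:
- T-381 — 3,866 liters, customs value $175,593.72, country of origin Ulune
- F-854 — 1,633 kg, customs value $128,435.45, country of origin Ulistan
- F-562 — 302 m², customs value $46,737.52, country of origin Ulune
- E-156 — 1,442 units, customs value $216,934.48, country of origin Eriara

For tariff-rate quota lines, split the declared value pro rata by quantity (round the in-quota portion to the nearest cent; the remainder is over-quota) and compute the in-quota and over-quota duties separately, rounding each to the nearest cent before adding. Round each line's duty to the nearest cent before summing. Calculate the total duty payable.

Line 1 (T-381, Ulune, 3,866 liters, $175,593.72):
Base rate for T-381 is 2.5% + $3.20/liter.
T-381 has an FTA preferential rate, but origin Ulune is not Eriara; base rate stands.
Additional duty on T-381 from Ulune: +40.1%. Applied ad valorem rate: 2.5% + 40.1% = 42.6%.
Duty = $175,593.72 × 42.6% + 3,866 × $3.20 = $87,174.12.
Line 2 (F-854, Ulistan, 1,633 kg, $128,435.45):
Base rate for F-854 is $6.85/kg.
Duty = 1,633 × $6.85 = $11,186.05.
Line 3 (F-562, Ulune, 302 m², $46,737.52):
Code F-562 is under a tariff-rate quota (threshold 324 m²). Quantity 302 m² is within the quota, so the in-quota rate 6.5% applies to the full value.
Duty = $46,737.52 × 6.5% = $3,037.94.
Line 4 (E-156, Eriara, 1,442 units, $216,934.48):
Base rate for E-156 is $7.24/unit.
Origin Eriara qualifies under the Hesova–Eriara agreement and E-156 is covered: preferential rate Free applies instead.
Duty = $216,934.48 × 0% = $0.00.
Total = $87,174.12 + $11,186.05 + $3,037.94 + $0.00 = $101,398.11.

$101,398.11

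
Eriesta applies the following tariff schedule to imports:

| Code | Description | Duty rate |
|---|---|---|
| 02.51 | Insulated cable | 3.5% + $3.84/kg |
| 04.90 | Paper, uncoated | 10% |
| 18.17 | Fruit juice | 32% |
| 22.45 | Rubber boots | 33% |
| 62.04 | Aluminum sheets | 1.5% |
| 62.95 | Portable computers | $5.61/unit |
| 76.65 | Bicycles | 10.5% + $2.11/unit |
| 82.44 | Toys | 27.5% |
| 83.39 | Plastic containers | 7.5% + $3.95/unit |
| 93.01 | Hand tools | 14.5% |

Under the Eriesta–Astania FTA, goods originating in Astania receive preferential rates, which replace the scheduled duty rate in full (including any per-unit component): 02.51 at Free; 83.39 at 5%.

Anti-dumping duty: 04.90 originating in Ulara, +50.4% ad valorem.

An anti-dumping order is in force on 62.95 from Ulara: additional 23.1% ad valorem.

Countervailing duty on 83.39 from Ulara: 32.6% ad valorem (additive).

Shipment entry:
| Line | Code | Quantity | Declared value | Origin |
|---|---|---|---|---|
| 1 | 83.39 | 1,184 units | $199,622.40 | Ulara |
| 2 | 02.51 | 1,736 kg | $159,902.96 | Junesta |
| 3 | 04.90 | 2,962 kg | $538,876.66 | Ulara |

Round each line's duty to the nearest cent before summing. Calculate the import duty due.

$422,469.72

Line 1 (83.39, Ulara, 1,184 units, $199,622.40):
Base rate for 83.39 is 7.5% + $3.95/unit.
83.39 has an FTA preferential rate, but origin Ulara is not Astania; base rate stands.
Additional duty on 83.39 from Ulara: +32.6%. Applied ad valorem rate: 7.5% + 32.6% = 40.1%.
Duty = $199,622.40 × 40.1% + 1,184 × $3.95 = $84,725.38.
Line 2 (02.51, Junesta, 1,736 kg, $159,902.96):
Base rate for 02.51 is 3.5% + $3.84/kg.
02.51 has an FTA preferential rate, but origin Junesta is not Astania; base rate stands.
Duty = $159,902.96 × 3.5% + 1,736 × $3.84 = $12,262.84.
Line 3 (04.90, Ulara, 2,962 kg, $538,876.66):
Base rate for 04.90 is 10%.
Additional duty on 04.90 from Ulara: +50.4%. Applied ad valorem rate: 10% + 50.4% = 60.4%.
Duty = $538,876.66 × 60.4% = $325,481.50.
Total = $84,725.38 + $12,262.84 + $325,481.50 = $422,469.72.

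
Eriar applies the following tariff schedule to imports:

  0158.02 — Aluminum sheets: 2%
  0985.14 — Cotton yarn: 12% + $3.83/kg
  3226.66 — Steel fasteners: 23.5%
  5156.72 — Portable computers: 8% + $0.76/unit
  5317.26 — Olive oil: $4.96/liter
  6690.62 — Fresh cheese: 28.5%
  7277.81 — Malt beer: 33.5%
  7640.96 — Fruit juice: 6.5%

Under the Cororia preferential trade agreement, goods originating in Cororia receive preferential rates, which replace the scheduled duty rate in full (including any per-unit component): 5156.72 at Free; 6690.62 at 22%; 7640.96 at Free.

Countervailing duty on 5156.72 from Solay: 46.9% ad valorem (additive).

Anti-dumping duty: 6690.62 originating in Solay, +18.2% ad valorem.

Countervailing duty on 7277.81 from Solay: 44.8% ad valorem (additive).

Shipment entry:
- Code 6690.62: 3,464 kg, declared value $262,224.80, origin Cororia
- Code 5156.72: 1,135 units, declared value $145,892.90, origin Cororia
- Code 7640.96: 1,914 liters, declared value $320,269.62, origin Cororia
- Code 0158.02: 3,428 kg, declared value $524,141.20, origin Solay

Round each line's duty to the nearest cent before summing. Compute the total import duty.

Line 1 (6690.62, Cororia, 3,464 kg, $262,224.80):
Base rate for 6690.62 is 28.5%.
Origin Cororia qualifies under the Eriar–Cororia agreement and 6690.62 is covered: preferential rate 22% applies instead.
The additional-duty order on 6690.62 targets Solay, not Cororia; it does not apply.
Duty = $262,224.80 × 22% = $57,689.46.
Line 2 (5156.72, Cororia, 1,135 units, $145,892.90):
Base rate for 5156.72 is 8% + $0.76/unit.
Origin Cororia qualifies under the Eriar–Cororia agreement and 5156.72 is covered: preferential rate Free applies instead.
The additional-duty order on 5156.72 targets Solay, not Cororia; it does not apply.
Duty = $145,892.90 × 0% = $0.00.
Line 3 (7640.96, Cororia, 1,914 liters, $320,269.62):
Base rate for 7640.96 is 6.5%.
Origin Cororia qualifies under the Eriar–Cororia agreement and 7640.96 is covered: preferential rate Free applies instead.
Duty = $320,269.62 × 0% = $0.00.
Line 4 (0158.02, Solay, 3,428 kg, $524,141.20):
Base rate for 0158.02 is 2%.
Duty = $524,141.20 × 2% = $10,482.82.
Total = $57,689.46 + $0.00 + $0.00 + $10,482.82 = $68,172.28.

$68,172.28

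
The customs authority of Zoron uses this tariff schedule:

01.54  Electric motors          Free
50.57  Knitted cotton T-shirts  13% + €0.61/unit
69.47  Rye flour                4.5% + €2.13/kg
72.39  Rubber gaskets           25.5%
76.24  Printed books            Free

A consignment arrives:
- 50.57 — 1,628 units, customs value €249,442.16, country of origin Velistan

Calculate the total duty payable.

€33,420.56

Line 1 (50.57, Velistan, 1,628 units, €249,442.16):
Base rate for 50.57 is 13% + €0.61/unit.
Duty = €249,442.16 × 13% + 1,628 × €0.61 = €33,420.56.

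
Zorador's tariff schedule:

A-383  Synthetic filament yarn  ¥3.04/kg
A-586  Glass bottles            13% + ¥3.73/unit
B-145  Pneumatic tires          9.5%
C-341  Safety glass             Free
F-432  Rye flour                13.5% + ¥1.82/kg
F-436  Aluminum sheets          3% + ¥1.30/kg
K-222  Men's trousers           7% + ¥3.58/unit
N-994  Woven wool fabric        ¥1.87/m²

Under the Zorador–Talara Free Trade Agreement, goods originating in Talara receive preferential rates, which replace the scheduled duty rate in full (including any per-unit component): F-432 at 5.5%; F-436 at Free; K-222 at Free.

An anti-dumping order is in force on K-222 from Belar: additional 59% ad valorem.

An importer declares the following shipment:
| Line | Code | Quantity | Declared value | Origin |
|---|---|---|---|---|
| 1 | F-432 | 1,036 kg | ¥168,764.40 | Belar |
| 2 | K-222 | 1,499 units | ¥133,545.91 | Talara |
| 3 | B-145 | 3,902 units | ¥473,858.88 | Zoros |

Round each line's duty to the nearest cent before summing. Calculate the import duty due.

Line 1 (F-432, Belar, 1,036 kg, ¥168,764.40):
Base rate for F-432 is 13.5% + ¥1.82/kg.
F-432 has an FTA preferential rate, but origin Belar is not Talara; base rate stands.
Duty = ¥168,764.40 × 13.5% + 1,036 × ¥1.82 = ¥24,668.71.
Line 2 (K-222, Talara, 1,499 units, ¥133,545.91):
Base rate for K-222 is 7% + ¥3.58/unit.
Origin Talara qualifies under the Zorador–Talara agreement and K-222 is covered: preferential rate Free applies instead.
The additional-duty order on K-222 targets Belar, not Talara; it does not apply.
Duty = ¥133,545.91 × 0% = ¥0.00.
Line 3 (B-145, Zoros, 3,902 units, ¥473,858.88):
Base rate for B-145 is 9.5%.
Duty = ¥473,858.88 × 9.5% = ¥45,016.59.
Total = ¥24,668.71 + ¥0.00 + ¥45,016.59 = ¥69,685.30.

¥69,685.30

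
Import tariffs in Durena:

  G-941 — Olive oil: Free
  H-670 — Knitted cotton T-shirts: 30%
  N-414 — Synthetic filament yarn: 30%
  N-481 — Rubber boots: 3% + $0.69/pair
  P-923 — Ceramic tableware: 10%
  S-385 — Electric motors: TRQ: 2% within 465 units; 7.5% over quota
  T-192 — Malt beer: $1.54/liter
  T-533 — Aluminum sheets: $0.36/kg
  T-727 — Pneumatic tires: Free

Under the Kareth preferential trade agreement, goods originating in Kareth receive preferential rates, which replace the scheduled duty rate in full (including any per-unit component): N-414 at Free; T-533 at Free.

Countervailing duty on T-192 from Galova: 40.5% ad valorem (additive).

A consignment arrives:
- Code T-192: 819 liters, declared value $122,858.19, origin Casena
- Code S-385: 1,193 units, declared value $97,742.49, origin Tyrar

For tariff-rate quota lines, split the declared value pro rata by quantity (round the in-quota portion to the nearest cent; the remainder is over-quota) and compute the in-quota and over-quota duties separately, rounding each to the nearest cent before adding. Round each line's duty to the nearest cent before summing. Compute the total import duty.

Line 1 (T-192, Casena, 819 liters, $122,858.19):
Base rate for T-192 is $1.54/liter.
The additional-duty order on T-192 targets Galova, not Casena; it does not apply.
Duty = 819 × $1.54 = $1,261.26.
Line 2 (S-385, Tyrar, 1,193 units, $97,742.49):
Code S-385 is under a tariff-rate quota (threshold 465 units). In-quota: 465 units at 2%; over-quota: 728 units at 7.5%.
Pro-rata value split: in-quota = $97,742.49 × 465/1,193 = $38,097.45; over-quota = $97,742.49 − $38,097.45 = $59,645.04.
In-quota duty = $38,097.45 × 2% = $761.95. Over-quota duty = $59,645.04 × 7.5% = $4,473.38.
Line duty = $761.95 + $4,473.38 = $5,235.33.
Total = $1,261.26 + $5,235.33 = $6,496.59.

$6,496.59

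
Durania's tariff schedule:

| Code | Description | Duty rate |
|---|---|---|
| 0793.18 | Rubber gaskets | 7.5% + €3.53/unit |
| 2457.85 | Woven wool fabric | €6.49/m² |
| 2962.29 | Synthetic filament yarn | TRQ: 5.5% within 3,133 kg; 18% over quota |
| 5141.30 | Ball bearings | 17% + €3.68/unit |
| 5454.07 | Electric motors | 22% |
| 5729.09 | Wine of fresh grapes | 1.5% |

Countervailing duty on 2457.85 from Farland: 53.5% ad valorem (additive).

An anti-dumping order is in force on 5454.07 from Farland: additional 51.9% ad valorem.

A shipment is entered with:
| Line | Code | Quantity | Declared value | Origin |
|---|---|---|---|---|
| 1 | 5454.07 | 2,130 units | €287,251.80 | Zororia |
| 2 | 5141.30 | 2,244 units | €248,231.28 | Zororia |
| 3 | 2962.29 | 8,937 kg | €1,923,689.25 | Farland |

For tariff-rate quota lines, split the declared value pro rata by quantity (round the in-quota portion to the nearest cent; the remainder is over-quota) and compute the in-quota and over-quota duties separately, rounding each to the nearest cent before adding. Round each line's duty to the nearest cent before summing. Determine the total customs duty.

€375,619.42

Line 1 (5454.07, Zororia, 2,130 units, €287,251.80):
Base rate for 5454.07 is 22%.
The additional-duty order on 5454.07 targets Farland, not Zororia; it does not apply.
Duty = €287,251.80 × 22% = €63,195.40.
Line 2 (5141.30, Zororia, 2,244 units, €248,231.28):
Base rate for 5141.30 is 17% + €3.68/unit.
Duty = €248,231.28 × 17% + 2,244 × €3.68 = €50,457.24.
Line 3 (2962.29, Farland, 8,937 kg, €1,923,689.25):
Code 2962.29 is under a tariff-rate quota (threshold 3,133 kg). In-quota: 3,133 kg at 5.5%; over-quota: 5,804 kg at 18%.
Pro-rata value split: in-quota = €1,923,689.25 × 3,133/8,937 = €674,378.25; over-quota = €1,923,689.25 − €674,378.25 = €1,249,311.00.
In-quota duty = €674,378.25 × 5.5% = €37,090.80. Over-quota duty = €1,249,311.00 × 18% = €224,875.98.
Line duty = €37,090.80 + €224,875.98 = €261,966.78.
Total = €63,195.40 + €50,457.24 + €261,966.78 = €375,619.42.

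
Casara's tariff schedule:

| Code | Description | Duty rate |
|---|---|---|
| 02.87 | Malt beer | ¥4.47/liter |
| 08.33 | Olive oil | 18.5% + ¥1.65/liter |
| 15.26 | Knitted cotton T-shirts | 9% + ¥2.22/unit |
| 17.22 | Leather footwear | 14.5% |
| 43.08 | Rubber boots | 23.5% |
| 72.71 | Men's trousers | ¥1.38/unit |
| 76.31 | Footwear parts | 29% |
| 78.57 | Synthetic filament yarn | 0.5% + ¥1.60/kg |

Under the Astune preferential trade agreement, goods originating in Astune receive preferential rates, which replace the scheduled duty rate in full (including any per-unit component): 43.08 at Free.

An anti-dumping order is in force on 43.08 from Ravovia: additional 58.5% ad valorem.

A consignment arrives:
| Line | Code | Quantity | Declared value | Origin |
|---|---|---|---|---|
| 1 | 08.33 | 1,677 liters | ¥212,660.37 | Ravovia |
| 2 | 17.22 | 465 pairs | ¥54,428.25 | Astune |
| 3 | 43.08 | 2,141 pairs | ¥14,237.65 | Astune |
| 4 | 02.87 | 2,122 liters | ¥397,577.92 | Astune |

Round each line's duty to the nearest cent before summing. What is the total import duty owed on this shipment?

¥59,486.66

Line 1 (08.33, Ravovia, 1,677 liters, ¥212,660.37):
Base rate for 08.33 is 18.5% + ¥1.65/liter.
Duty = ¥212,660.37 × 18.5% + 1,677 × ¥1.65 = ¥42,109.22.
Line 2 (17.22, Astune, 465 pairs, ¥54,428.25):
Base rate for 17.22 is 14.5%.
Origin Astune is the FTA partner but 17.22 is not on the preference list; base rate stands.
Duty = ¥54,428.25 × 14.5% = ¥7,892.10.
Line 3 (43.08, Astune, 2,141 pairs, ¥14,237.65):
Base rate for 43.08 is 23.5%.
Origin Astune qualifies under the Casara–Astune agreement and 43.08 is covered: preferential rate Free applies instead.
The additional-duty order on 43.08 targets Ravovia, not Astune; it does not apply.
Duty = ¥14,237.65 × 0% = ¥0.00.
Line 4 (02.87, Astune, 2,122 liters, ¥397,577.92):
Base rate for 02.87 is ¥4.47/liter.
Origin Astune is the FTA partner but 02.87 is not on the preference list; base rate stands.
Duty = 2,122 × ¥4.47 = ¥9,485.34.
Total = ¥42,109.22 + ¥7,892.10 + ¥0.00 + ¥9,485.34 = ¥59,486.66.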